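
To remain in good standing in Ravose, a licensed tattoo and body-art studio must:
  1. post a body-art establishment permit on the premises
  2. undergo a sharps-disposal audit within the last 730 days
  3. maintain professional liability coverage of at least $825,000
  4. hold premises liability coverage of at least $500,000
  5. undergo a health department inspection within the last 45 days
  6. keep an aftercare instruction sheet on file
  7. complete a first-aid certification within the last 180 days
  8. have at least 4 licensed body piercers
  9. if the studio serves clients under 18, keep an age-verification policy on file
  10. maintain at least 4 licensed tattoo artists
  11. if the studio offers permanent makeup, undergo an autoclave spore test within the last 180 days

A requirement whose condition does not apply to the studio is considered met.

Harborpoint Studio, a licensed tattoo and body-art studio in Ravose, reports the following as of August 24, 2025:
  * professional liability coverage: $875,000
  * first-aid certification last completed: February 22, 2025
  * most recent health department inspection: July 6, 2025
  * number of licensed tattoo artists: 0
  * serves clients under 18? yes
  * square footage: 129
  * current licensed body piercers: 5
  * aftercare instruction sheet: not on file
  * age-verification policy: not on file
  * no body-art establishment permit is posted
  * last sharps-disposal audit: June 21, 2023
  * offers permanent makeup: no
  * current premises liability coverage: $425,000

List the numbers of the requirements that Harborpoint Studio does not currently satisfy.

1. body-art establishment permit absent → not met
2. sharps-disposal audit 795 days ago vs limit 730 → not met
3. professional liability coverage $875,000 ≥ $825,000 → met
4. premises liability coverage $425,000 < $500,000 → not met
5. health department inspection 49 days ago vs limit 45 → not met
6. aftercare instruction sheet absent → not met
7. first-aid certification 183 days ago vs limit 180 → not met
8. licensed body piercers 5 ≥ 4 → met
9. condition 'serves clients under 18' holds; age-verification policy absent → not met
10. licensed tattoo artists 0 < 4 → not met
11. condition 'offers permanent makeup' does not hold → requirement n/a → met
Not met: 1, 2, 4, 5, 6, 7, 9, 10

1, 2, 4, 5, 6, 7, 9, 10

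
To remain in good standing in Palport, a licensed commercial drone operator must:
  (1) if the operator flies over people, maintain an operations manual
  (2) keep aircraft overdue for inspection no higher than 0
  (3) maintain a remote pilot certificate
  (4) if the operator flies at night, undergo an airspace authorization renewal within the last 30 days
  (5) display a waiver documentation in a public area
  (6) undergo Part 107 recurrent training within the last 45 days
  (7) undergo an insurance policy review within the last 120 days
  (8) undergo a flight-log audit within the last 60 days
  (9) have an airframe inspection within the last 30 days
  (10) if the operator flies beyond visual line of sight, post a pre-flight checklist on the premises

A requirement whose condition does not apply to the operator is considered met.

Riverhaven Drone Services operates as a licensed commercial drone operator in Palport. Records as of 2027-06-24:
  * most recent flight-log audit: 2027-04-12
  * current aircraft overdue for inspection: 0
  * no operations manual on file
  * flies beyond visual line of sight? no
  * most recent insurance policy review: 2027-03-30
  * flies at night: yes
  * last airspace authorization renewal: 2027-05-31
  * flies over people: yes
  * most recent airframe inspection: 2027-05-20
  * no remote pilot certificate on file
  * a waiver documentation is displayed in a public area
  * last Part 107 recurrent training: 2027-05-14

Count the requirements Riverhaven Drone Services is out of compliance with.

4

1. condition 'flies over people' holds; operations manual absent → not met
2. aircraft overdue for inspection 0 ≤ 0 → met
3. remote pilot certificate absent → not met
4. condition 'flies at night' holds; airspace authorization renewal 24 days ago vs limit 30 → met
5. waiver documentation present → met
6. Part 107 recurrent training 41 days ago vs limit 45 → met
7. insurance policy review 86 days ago vs limit 120 → met
8. flight-log audit 73 days ago vs limit 60 → not met
9. airframe inspection 35 days ago vs limit 30 → not met
10. condition 'flies beyond visual line of sight' does not hold → requirement n/a → met
Not met: 4 of 10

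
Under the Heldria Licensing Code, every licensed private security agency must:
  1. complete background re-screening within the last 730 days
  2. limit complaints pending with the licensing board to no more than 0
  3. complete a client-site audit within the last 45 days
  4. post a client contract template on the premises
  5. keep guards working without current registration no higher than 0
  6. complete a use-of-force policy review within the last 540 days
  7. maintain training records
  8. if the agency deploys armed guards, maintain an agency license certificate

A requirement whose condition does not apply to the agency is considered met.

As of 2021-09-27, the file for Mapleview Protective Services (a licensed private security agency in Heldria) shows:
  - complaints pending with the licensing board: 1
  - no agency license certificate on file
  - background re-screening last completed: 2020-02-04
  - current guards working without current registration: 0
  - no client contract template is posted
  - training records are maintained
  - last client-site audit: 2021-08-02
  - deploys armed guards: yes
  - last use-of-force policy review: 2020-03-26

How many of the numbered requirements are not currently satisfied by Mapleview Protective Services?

5

1. background re-screening 601 days ago vs limit 730 → met
2. complaints pending with the licensing board 1 > 0 → not met
3. client-site audit 56 days ago vs limit 45 → not met
4. client contract template absent → not met
5. guards working without current registration 0 ≤ 0 → met
6. use-of-force policy review 550 days ago vs limit 540 → not met
7. training records present → met
8. condition 'deploys armed guards' holds; agency license certificate absent → not met
Not met: 5 of 8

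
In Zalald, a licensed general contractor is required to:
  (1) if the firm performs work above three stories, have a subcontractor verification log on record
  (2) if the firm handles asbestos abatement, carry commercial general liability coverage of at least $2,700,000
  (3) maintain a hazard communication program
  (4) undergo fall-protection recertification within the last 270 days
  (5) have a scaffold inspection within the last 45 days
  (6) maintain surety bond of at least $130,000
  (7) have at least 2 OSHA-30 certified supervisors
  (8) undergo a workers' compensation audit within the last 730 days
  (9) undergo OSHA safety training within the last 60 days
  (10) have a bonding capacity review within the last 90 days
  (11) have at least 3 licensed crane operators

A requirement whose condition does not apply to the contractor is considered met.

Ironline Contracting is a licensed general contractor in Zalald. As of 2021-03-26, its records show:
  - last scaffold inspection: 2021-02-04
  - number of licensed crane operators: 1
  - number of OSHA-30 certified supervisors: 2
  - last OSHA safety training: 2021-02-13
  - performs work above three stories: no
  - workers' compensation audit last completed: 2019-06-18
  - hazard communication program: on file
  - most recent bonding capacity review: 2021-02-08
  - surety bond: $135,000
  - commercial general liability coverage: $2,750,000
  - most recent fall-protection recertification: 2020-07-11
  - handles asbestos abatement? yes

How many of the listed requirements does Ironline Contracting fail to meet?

2

1. condition 'performs work above three stories' does not hold → requirement n/a → met
2. condition 'handles asbestos abatement' holds; commercial general liability coverage $2,750,000 ≥ $2,700,000 → met
3. hazard communication program present → met
4. fall-protection recertification 258 days ago vs limit 270 → met
5. scaffold inspection 50 days ago vs limit 45 → not met
6. surety bond $135,000 ≥ $130,000 → met
7. OSHA-30 certified supervisors 2 ≥ 2 → met
8. workers' compensation audit 647 days ago vs limit 730 → met
9. OSHA safety training 41 days ago vs limit 60 → met
10. bonding capacity review 46 days ago vs limit 90 → met
11. licensed crane operators 1 < 3 → not met
Not met: 2 of 11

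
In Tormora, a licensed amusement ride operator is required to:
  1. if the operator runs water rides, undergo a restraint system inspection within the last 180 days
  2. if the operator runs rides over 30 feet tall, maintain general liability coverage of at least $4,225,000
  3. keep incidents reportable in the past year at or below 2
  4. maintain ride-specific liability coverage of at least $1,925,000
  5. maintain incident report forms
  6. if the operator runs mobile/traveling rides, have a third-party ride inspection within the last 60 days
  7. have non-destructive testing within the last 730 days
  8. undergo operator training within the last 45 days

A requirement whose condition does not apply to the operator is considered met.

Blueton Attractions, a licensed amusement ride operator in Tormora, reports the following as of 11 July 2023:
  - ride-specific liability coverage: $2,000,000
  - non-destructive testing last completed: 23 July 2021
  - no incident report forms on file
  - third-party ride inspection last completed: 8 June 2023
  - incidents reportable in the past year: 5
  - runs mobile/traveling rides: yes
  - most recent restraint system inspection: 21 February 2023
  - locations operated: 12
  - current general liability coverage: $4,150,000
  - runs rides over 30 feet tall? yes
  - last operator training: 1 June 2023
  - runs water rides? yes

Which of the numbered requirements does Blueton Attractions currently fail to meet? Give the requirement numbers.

1. condition 'runs water rides' holds; restraint system inspection 140 days ago vs limit 180 → met
2. condition 'runs rides over 30 feet tall' holds; general liability coverage $4,150,000 < $4,225,000 → not met
3. incidents reportable in the past year 5 > 2 → not met
4. ride-specific liability coverage $2,000,000 ≥ $1,925,000 → met
5. incident report forms absent → not met
6. condition 'runs mobile/traveling rides' holds; third-party ride inspection 33 days ago vs limit 60 → met
7. non-destructive testing 718 days ago vs limit 730 → met
8. operator training 40 days ago vs limit 45 → met
Not met: 2, 3, 5

2, 3, 5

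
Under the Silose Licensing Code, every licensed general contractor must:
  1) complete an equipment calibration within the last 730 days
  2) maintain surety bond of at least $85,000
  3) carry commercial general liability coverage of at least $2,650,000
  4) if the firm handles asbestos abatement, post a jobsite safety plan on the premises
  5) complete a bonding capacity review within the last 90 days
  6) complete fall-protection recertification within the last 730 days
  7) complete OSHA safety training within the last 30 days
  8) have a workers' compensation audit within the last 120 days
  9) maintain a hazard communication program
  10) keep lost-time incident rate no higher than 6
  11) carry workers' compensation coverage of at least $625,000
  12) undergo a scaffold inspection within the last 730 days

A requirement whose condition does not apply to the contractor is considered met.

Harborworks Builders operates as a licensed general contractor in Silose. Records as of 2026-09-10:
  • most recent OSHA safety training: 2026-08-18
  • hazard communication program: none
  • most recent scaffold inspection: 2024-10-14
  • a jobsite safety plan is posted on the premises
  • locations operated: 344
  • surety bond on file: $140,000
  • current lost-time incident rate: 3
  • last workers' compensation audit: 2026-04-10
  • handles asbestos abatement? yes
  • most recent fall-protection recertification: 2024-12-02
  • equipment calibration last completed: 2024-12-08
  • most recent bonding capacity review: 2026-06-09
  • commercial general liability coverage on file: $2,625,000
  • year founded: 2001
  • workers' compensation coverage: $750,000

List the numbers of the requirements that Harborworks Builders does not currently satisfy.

3, 5, 8, 9

1. equipment calibration 641 days ago vs limit 730 → met
2. surety bond $140,000 ≥ $85,000 → met
3. commercial general liability coverage $2,625,000 < $2,650,000 → not met
4. condition 'handles asbestos abatement' holds; jobsite safety plan present → met
5. bonding capacity review 93 days ago vs limit 90 → not met
6. fall-protection recertification 647 days ago vs limit 730 → met
7. OSHA safety training 23 days ago vs limit 30 → met
8. workers' compensation audit 153 days ago vs limit 120 → not met
9. hazard communication program absent → not met
10. lost-time incident rate 3 ≤ 6 → met
11. workers' compensation coverage $750,000 ≥ $625,000 → met
12. scaffold inspection 696 days ago vs limit 730 → met
Not met: 3, 5, 8, 9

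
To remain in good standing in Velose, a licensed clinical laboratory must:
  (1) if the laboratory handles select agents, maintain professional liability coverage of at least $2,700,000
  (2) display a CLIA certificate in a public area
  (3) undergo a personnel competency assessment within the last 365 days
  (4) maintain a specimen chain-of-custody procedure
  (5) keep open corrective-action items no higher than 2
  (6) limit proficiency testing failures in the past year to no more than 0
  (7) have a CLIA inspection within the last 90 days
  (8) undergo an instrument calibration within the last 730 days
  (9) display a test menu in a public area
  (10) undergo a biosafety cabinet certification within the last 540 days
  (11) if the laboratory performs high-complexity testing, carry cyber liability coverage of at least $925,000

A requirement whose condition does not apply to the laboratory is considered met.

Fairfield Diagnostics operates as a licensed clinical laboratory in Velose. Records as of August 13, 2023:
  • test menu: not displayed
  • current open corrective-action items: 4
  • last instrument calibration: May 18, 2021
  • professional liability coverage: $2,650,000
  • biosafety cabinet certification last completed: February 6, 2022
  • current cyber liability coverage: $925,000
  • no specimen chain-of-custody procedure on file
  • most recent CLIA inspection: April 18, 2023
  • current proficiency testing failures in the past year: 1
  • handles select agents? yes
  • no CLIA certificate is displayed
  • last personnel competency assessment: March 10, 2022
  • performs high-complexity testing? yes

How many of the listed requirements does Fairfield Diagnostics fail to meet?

1. condition 'handles select agents' holds; professional liability coverage $2,650,000 < $2,700,000 → not met
2. CLIA certificate absent → not met
3. personnel competency assessment 521 days ago vs limit 365 → not met
4. specimen chain-of-custody procedure absent → not met
5. open corrective-action items 4 > 2 → not met
6. proficiency testing failures in the past year 1 > 0 → not met
7. CLIA inspection 117 days ago vs limit 90 → not met
8. instrument calibration 817 days ago vs limit 730 → not met
9. test menu absent → not met
10. biosafety cabinet certification 553 days ago vs limit 540 → not met
11. condition 'performs high-complexity testing' holds; cyber liability coverage $925,000 ≥ $925,000 → met
Not met: 10 of 11

10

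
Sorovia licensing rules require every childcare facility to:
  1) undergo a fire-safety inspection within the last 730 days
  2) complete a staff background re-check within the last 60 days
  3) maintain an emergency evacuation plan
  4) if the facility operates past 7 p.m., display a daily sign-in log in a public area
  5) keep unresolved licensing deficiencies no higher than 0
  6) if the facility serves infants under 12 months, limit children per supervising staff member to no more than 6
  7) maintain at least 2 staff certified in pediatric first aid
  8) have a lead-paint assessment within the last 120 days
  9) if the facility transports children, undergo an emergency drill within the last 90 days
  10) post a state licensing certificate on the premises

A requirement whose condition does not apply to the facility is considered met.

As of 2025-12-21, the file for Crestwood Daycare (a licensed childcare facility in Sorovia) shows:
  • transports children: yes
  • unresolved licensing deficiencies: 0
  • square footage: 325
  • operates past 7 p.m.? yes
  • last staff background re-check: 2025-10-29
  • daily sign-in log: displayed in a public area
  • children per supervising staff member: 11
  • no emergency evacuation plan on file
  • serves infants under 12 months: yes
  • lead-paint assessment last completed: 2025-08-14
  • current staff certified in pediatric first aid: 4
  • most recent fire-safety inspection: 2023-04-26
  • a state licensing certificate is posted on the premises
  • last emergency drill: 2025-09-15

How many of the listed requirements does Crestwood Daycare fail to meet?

1. fire-safety inspection 970 days ago vs limit 730 → not met
2. staff background re-check 53 days ago vs limit 60 → met
3. emergency evacuation plan absent → not met
4. condition 'operates past 7 p.m.' holds; daily sign-in log present → met
5. unresolved licensing deficiencies 0 ≤ 0 → met
6. condition 'serves infants under 12 months' holds; children per supervising staff member 11 > 6 → not met
7. staff certified in pediatric first aid 4 ≥ 2 → met
8. lead-paint assessment 129 days ago vs limit 120 → not met
9. condition 'transports children' holds; emergency drill 97 days ago vs limit 90 → not met
10. state licensing certificate present → met
Not met: 5 of 10

5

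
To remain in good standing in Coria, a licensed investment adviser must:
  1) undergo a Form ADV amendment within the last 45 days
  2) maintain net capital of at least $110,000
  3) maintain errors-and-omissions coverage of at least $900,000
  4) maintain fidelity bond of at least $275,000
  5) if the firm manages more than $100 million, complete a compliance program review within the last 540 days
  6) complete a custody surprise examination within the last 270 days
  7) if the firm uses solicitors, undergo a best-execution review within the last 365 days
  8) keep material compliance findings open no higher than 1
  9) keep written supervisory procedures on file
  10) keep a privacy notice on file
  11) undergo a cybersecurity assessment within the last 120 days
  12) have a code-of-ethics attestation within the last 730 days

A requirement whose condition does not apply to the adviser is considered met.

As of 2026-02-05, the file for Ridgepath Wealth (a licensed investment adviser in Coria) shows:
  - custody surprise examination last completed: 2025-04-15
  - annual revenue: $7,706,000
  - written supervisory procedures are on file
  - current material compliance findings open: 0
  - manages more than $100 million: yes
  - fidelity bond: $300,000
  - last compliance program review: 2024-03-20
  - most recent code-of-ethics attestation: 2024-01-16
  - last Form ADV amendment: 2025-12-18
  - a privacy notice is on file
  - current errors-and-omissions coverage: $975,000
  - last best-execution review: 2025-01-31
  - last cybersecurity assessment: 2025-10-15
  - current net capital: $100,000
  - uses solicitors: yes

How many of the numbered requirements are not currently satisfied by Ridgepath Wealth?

1. Form ADV amendment 49 days ago vs limit 45 → not met
2. net capital $100,000 < $110,000 → not met
3. errors-and-omissions coverage $975,000 ≥ $900,000 → met
4. fidelity bond $300,000 ≥ $275,000 → met
5. condition 'manages more than $100 million' holds; compliance program review 687 days ago vs limit 540 → not met
6. custody surprise examination 296 days ago vs limit 270 → not met
7. condition 'uses solicitors' holds; best-execution review 370 days ago vs limit 365 → not met
8. material compliance findings open 0 ≤ 1 → met
9. written supervisory procedures present → met
10. privacy notice present → met
11. cybersecurity assessment 113 days ago vs limit 120 → met
12. code-of-ethics attestation 751 days ago vs limit 730 → not met
Not met: 6 of 12

6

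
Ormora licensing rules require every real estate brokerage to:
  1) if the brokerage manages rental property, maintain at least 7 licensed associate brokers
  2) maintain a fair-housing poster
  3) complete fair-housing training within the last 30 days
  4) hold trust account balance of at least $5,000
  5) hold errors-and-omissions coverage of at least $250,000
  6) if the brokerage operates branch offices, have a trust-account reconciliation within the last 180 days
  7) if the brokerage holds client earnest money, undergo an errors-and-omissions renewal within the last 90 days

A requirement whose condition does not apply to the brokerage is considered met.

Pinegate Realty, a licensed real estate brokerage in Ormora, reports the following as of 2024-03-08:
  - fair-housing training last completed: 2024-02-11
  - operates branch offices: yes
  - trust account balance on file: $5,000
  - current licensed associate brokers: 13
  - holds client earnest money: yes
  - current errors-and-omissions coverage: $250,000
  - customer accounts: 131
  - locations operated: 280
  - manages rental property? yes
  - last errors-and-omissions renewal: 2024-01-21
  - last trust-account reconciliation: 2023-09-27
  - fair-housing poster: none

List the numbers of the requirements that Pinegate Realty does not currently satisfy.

1. condition 'manages rental property' holds; licensed associate brokers 13 ≥ 7 → met
2. fair-housing poster absent → not met
3. fair-housing training 26 days ago vs limit 30 → met
4. trust account balance $5,000 ≥ $5,000 → met
5. errors-and-omissions coverage $250,000 ≥ $250,000 → met
6. condition 'operates branch offices' holds; trust-account reconciliation 163 days ago vs limit 180 → met
7. condition 'holds client earnest money' holds; errors-and-omissions renewal 47 days ago vs limit 90 → met
Not met: 2

2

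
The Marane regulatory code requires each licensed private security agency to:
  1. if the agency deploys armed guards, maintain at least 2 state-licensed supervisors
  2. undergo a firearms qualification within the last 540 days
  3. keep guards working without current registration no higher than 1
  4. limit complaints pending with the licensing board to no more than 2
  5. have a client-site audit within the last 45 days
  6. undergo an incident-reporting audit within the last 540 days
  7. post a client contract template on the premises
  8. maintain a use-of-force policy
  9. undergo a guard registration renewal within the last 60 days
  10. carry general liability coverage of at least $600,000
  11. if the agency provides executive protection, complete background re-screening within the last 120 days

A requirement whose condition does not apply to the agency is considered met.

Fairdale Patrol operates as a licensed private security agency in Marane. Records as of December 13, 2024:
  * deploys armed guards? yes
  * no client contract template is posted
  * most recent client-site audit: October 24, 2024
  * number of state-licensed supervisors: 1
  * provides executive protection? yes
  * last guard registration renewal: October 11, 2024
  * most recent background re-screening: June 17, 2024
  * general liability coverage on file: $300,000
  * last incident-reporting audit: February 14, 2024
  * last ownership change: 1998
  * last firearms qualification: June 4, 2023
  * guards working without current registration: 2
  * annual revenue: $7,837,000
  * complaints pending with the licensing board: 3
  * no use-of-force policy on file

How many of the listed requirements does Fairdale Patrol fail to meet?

10

1. condition 'deploys armed guards' holds; state-licensed supervisors 1 < 2 → not met
2. firearms qualification 558 days ago vs limit 540 → not met
3. guards working without current registration 2 > 1 → not met
4. complaints pending with the licensing board 3 > 2 → not met
5. client-site audit 50 days ago vs limit 45 → not met
6. incident-reporting audit 303 days ago vs limit 540 → met
7. client contract template absent → not met
8. use-of-force policy absent → not met
9. guard registration renewal 63 days ago vs limit 60 → not met
10. general liability coverage $300,000 < $600,000 → not met
11. condition 'provides executive protection' holds; background re-screening 179 days ago vs limit 120 → not met
Not met: 10 of 11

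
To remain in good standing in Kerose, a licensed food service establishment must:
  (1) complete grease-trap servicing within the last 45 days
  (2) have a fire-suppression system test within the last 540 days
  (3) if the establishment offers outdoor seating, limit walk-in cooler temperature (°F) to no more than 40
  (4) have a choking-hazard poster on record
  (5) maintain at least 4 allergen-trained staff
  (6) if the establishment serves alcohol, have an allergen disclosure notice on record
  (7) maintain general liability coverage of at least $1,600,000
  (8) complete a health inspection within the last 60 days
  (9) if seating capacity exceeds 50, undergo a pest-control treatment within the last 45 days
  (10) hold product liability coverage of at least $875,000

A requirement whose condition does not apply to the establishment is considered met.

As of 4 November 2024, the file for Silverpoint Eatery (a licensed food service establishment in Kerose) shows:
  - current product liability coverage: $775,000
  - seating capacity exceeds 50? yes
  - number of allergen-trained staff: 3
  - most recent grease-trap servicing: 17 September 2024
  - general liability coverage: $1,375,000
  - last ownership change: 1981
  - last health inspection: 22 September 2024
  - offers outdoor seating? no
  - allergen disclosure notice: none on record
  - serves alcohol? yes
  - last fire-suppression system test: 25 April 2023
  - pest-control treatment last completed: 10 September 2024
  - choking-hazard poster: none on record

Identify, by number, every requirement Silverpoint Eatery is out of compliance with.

1, 2, 4, 5, 6, 7, 9, 10

1. grease-trap servicing 48 days ago vs limit 45 → not met
2. fire-suppression system test 559 days ago vs limit 540 → not met
3. condition 'offers outdoor seating' does not hold → requirement n/a → met
4. choking-hazard poster absent → not met
5. allergen-trained staff 3 < 4 → not met
6. condition 'serves alcohol' holds; allergen disclosure notice absent → not met
7. general liability coverage $1,375,000 < $1,600,000 → not met
8. health inspection 43 days ago vs limit 60 → met
9. condition 'seating capacity exceeds 50' holds; pest-control treatment 55 days ago vs limit 45 → not met
10. product liability coverage $775,000 < $875,000 → not met
Not met: 1, 2, 4, 5, 6, 7, 9, 10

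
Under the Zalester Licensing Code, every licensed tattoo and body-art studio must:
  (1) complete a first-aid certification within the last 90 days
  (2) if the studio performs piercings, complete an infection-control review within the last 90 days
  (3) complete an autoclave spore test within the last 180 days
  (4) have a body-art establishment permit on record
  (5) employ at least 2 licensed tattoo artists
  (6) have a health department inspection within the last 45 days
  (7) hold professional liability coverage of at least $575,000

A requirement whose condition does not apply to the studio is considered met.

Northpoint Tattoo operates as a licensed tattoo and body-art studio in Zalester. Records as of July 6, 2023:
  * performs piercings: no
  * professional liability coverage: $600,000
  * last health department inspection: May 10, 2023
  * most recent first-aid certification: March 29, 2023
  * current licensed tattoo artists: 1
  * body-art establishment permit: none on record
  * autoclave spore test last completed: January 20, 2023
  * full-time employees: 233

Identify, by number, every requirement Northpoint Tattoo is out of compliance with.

1, 4, 5, 6

1. first-aid certification 99 days ago vs limit 90 → not met
2. condition 'performs piercings' does not hold → requirement n/a → met
3. autoclave spore test 167 days ago vs limit 180 → met
4. body-art establishment permit absent → not met
5. licensed tattoo artists 1 < 2 → not met
6. health department inspection 57 days ago vs limit 45 → not met
7. professional liability coverage $600,000 ≥ $575,000 → met
Not met: 1, 4, 5, 6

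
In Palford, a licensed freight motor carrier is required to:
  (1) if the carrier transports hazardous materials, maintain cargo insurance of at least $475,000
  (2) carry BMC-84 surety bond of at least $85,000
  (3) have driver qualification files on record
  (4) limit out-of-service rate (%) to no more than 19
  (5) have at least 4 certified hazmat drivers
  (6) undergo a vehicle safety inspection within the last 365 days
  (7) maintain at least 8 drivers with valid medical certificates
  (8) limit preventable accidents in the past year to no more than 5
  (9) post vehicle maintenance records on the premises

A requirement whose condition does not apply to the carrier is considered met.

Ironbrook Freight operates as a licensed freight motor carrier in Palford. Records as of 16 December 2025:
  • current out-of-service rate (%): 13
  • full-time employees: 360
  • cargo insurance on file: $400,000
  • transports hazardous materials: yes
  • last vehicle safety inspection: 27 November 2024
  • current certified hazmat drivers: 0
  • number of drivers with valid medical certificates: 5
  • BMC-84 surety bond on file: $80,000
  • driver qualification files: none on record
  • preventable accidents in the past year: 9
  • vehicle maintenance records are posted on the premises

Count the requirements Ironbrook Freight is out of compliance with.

1. condition 'transports hazardous materials' holds; cargo insurance $400,000 < $475,000 → not met
2. BMC-84 surety bond $80,000 < $85,000 → not met
3. driver qualification files absent → not met
4. out-of-service rate (%) 13 ≤ 19 → met
5. certified hazmat drivers 0 < 4 → not met
6. vehicle safety inspection 384 days ago vs limit 365 → not met
7. drivers with valid medical certificates 5 < 8 → not met
8. preventable accidents in the past year 9 > 5 → not met
9. vehicle maintenance records present → met
Not met: 7 of 9

7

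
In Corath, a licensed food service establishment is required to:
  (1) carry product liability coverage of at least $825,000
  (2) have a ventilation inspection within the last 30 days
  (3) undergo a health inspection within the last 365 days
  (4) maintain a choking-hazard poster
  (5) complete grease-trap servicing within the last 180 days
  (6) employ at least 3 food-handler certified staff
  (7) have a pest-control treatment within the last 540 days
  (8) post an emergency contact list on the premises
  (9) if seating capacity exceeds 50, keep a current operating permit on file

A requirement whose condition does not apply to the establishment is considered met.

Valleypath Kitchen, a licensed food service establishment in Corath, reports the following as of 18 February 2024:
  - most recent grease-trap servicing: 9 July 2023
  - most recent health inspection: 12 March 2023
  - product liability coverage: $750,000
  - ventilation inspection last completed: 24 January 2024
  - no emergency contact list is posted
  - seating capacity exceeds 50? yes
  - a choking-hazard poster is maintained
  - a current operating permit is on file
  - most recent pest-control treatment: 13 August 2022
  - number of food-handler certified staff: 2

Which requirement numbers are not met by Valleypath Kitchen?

1. product liability coverage $750,000 < $825,000 → not met
2. ventilation inspection 25 days ago vs limit 30 → met
3. health inspection 343 days ago vs limit 365 → met
4. choking-hazard poster present → met
5. grease-trap servicing 224 days ago vs limit 180 → not met
6. food-handler certified staff 2 < 3 → not met
7. pest-control treatment 554 days ago vs limit 540 → not met
8. emergency contact list absent → not met
9. condition 'seating capacity exceeds 50' holds; current operating permit present → met
Not met: 1, 5, 6, 7, 8

1, 5, 6, 7, 8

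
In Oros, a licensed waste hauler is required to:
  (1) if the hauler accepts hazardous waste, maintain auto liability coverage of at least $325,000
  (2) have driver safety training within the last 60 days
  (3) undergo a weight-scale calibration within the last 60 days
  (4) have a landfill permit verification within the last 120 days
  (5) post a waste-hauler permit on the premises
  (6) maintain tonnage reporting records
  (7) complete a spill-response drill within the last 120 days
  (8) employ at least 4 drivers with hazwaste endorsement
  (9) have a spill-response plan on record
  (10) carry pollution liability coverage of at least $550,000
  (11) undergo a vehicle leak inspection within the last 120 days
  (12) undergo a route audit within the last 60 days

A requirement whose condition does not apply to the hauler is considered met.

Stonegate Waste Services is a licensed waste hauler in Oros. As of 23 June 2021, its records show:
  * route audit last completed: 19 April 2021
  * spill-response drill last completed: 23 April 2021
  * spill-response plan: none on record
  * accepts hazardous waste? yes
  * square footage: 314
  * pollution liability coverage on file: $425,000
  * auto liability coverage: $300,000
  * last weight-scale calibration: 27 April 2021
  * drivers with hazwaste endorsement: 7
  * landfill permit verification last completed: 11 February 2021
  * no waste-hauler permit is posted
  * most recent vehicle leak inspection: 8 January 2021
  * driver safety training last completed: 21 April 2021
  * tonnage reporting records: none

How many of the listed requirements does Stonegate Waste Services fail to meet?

9

1. condition 'accepts hazardous waste' holds; auto liability coverage $300,000 < $325,000 → not met
2. driver safety training 63 days ago vs limit 60 → not met
3. weight-scale calibration 57 days ago vs limit 60 → met
4. landfill permit verification 132 days ago vs limit 120 → not met
5. waste-hauler permit absent → not met
6. tonnage reporting records absent → not met
7. spill-response drill 61 days ago vs limit 120 → met
8. drivers with hazwaste endorsement 7 ≥ 4 → met
9. spill-response plan absent → not met
10. pollution liability coverage $425,000 < $550,000 → not met
11. vehicle leak inspection 166 days ago vs limit 120 → not met
12. route audit 65 days ago vs limit 60 → not met
Not met: 9 of 12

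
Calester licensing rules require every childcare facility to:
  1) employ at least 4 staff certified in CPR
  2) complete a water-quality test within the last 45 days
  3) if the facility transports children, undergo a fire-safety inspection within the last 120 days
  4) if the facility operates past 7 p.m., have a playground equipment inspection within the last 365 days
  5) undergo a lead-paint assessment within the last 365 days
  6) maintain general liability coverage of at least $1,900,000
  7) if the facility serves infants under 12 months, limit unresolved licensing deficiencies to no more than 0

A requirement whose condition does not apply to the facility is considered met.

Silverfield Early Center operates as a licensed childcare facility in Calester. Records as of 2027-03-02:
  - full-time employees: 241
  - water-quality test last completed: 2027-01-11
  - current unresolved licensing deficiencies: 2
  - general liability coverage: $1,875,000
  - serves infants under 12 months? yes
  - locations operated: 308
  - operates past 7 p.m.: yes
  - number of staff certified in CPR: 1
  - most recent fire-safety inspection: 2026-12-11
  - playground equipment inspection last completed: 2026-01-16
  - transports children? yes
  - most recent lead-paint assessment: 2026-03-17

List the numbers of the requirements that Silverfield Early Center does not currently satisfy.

1. staff certified in CPR 1 < 4 → not met
2. water-quality test 50 days ago vs limit 45 → not met
3. condition 'transports children' holds; fire-safety inspection 81 days ago vs limit 120 → met
4. condition 'operates past 7 p.m.' holds; playground equipment inspection 410 days ago vs limit 365 → not met
5. lead-paint assessment 350 days ago vs limit 365 → met
6. general liability coverage $1,875,000 < $1,900,000 → not met
7. condition 'serves infants under 12 months' holds; unresolved licensing deficiencies 2 > 0 → not met
Not met: 1, 2, 4, 6, 7

1, 2, 4, 6, 7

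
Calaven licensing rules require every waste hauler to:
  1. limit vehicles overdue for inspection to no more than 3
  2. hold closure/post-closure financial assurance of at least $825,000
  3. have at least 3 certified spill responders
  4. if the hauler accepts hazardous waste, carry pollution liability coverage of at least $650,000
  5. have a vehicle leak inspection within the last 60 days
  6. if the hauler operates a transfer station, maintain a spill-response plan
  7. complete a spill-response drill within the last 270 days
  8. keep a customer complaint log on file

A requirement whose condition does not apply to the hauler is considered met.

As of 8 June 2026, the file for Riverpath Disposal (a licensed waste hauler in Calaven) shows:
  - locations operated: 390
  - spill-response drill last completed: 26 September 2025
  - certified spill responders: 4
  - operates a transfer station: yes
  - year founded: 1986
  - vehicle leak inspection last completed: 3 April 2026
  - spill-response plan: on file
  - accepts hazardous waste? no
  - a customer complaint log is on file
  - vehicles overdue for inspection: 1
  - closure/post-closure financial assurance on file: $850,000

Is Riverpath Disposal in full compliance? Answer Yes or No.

1. vehicles overdue for inspection 1 ≤ 3 → met
2. closure/post-closure financial assurance $850,000 ≥ $825,000 → met
3. certified spill responders 4 ≥ 3 → met
4. condition 'accepts hazardous waste' does not hold → requirement n/a → met
5. vehicle leak inspection 66 days ago vs limit 60 → not met
6. condition 'operates a transfer station' holds; spill-response plan present → met
7. spill-response drill 255 days ago vs limit 270 → met
8. customer complaint log present → met
Not met: 5

No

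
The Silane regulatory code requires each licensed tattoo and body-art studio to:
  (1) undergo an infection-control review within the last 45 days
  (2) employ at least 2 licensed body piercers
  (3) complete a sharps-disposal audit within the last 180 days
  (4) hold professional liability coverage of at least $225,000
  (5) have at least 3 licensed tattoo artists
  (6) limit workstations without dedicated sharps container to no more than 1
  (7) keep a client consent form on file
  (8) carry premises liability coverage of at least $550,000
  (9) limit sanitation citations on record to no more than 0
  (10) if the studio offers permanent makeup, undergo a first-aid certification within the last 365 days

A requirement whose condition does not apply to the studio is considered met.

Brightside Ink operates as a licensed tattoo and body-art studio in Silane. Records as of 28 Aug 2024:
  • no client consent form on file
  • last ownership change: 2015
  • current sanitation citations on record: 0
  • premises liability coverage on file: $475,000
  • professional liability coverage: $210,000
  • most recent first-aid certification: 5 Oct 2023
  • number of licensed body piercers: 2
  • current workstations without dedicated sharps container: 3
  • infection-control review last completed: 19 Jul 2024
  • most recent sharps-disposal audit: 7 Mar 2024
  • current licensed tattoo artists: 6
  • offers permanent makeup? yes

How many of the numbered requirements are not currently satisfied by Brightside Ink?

4

1. infection-control review 40 days ago vs limit 45 → met
2. licensed body piercers 2 ≥ 2 → met
3. sharps-disposal audit 174 days ago vs limit 180 → met
4. professional liability coverage $210,000 < $225,000 → not met
5. licensed tattoo artists 6 ≥ 3 → met
6. workstations without dedicated sharps container 3 > 1 → not met
7. client consent form absent → not met
8. premises liability coverage $475,000 < $550,000 → not met
9. sanitation citations on record 0 ≤ 0 → met
10. condition 'offers permanent makeup' holds; first-aid certification 328 days ago vs limit 365 → met
Not met: 4 of 10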